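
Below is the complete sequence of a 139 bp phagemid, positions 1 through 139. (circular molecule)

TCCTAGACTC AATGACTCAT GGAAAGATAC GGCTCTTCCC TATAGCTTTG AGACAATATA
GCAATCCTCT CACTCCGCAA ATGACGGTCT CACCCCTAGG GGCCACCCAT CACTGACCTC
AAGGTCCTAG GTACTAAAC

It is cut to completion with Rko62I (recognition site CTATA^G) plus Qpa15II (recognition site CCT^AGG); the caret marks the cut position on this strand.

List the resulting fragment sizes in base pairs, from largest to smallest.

The Rko62I site (CTATAG) starts at position 40.
Rko62I cuts after base 5 of each site (before the last base), so after position 44.
Qpa15II sites (CCTAGG) start at positions 95, 126.
Qpa15II cuts after base 3 of each site, so after positions 97, 128.
Combined cut positions: 44, 97, 128.
Circular molecule, 3 cuts → 3 fragments:
  45–97 → 53 bp
  98–128 → 31 bp
  129–139 then 1–44 → 11 + 44 = 55 bp
Sorted largest to smallest: 55, 53, 31 bp.

55, 53, 31 bp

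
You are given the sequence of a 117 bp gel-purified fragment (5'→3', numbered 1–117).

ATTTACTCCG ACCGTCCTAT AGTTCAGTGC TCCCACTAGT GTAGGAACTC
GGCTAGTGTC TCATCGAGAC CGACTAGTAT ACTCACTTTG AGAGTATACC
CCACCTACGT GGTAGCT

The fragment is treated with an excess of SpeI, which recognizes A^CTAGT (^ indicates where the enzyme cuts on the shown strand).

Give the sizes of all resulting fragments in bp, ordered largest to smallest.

44, 38, 35 bp

SpeI sites (ACTAGT) start at positions 35, 73.
SpeI cuts after the first base of each site, so after positions 35, 73.
Linear molecule, 2 cuts → 3 fragments:
  1–35 → 35 bp
  36–73 → 38 bp
  74–117 → 44 bp
Sorted largest to smallest: 44, 38, 35 bp.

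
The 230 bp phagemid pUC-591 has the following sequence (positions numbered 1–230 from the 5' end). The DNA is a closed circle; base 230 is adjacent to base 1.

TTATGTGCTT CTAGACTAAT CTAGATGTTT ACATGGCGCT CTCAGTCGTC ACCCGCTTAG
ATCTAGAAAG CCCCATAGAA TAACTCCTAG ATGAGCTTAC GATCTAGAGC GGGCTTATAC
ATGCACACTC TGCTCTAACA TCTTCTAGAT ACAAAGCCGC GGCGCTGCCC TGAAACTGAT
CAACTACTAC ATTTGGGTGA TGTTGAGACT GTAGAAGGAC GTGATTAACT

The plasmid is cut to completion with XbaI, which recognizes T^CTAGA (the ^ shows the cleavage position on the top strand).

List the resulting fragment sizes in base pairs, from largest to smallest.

96, 42, 41, 41, 10 bp

XbaI sites (TCTAGA) start at positions 10, 20, 62, 103, 144.
XbaI cuts after the first base of each site, so after positions 10, 20, 62, 103, 144.
Circular molecule, 5 cuts → 5 fragments:
  11–20 → 10 bp
  21–62 → 42 bp
  63–103 → 41 bp
  104–144 → 41 bp
  145–230 then 1–10 → 86 + 10 = 96 bp
Sorted largest to smallest: 96, 42, 41, 41, 10 bp.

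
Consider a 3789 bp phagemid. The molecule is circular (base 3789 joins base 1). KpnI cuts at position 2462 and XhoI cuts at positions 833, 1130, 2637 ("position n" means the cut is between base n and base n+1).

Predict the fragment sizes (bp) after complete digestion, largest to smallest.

Combined cut positions (sorted): 833, 1130, 2462, 2637.
Circular molecule, 4 cuts → 4 fragments:
  1130 − 833 = 297 bp
  2462 − 1130 = 1332 bp
  2637 − 2462 = 175 bp
  wrap: 3789 − 2637 + 833 = 1985 bp
Sorted largest to smallest: 1985, 1332, 297, 175 bp.

1985, 1332, 297, 175 bp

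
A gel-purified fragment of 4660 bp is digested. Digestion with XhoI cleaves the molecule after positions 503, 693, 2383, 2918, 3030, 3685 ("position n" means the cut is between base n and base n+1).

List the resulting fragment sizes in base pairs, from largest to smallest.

Linear molecule, 6 cuts → 7 fragments:
  503 − 0 = 503 bp
  693 − 503 = 190 bp
  2383 − 693 = 1690 bp
  2918 − 2383 = 535 bp
  3030 − 2918 = 112 bp
  3685 − 3030 = 655 bp
  4660 − 3685 = 975 bp
Sorted largest to smallest: 1690, 975, 655, 535, 503, 190, 112 bp.

1690, 975, 655, 535, 503, 190, 112 bp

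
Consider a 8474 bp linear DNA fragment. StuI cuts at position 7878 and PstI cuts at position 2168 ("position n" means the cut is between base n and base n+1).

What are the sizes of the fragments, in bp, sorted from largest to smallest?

Combined cut positions (sorted): 2168, 7878.
Linear molecule, 2 cuts → 3 fragments:
  2168 − 0 = 2168 bp
  7878 − 2168 = 5710 bp
  8474 − 7878 = 596 bp
Sorted largest to smallest: 5710, 2168, 596 bp.

5710, 2168, 596 bp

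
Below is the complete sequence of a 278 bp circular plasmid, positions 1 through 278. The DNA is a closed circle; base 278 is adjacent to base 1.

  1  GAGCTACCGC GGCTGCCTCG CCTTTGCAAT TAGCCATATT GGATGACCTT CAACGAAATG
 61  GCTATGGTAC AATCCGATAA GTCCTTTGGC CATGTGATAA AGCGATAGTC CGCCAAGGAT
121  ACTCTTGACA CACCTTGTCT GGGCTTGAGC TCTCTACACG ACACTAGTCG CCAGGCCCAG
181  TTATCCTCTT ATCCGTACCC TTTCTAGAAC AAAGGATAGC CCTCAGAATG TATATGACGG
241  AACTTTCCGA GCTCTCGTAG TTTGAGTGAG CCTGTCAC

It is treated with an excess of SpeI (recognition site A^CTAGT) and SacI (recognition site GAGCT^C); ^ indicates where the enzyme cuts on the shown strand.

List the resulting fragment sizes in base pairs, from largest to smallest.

176, 90, 12 bp

The SpeI site (ACTAGT) starts at position 163.
SpeI cuts after the first base of each site, so after position 163.
SacI sites (GAGCTC) start at positions 147, 249.
SacI cuts after base 5 of each site (before the last base), so after positions 151, 253.
Combined cut positions: 151, 163, 253.
Circular molecule, 3 cuts → 3 fragments:
  152–163 → 12 bp
  164–253 → 90 bp
  254–278 then 1–151 → 25 + 151 = 176 bp
Sorted largest to smallest: 176, 90, 12 bp.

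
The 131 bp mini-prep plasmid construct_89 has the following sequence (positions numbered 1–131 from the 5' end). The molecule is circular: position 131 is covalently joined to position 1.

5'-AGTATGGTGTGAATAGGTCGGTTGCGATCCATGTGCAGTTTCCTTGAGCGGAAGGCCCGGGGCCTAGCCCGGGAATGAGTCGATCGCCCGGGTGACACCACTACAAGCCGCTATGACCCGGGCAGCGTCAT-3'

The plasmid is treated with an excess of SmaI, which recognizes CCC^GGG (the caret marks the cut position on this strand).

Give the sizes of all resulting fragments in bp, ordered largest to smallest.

SmaI sites (CCCGGG) start at positions 56, 68, 87, 117.
SmaI cuts after base 3 of each site, so after positions 58, 70, 89, 119.
Circular molecule, 4 cuts → 4 fragments:
  59–70 → 12 bp
  71–89 → 19 bp
  90–119 → 30 bp
  120–131 then 1–58 → 12 + 58 = 70 bp
Sorted largest to smallest: 70, 30, 19, 12 bp.

70, 30, 19, 12 bp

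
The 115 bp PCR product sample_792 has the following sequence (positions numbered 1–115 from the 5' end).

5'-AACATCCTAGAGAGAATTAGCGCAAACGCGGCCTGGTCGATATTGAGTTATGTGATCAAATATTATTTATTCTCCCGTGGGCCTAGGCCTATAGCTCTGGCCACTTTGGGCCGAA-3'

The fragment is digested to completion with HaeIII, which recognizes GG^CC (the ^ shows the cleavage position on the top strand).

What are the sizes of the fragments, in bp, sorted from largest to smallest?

50, 31, 13, 10, 6, 5 bp

HaeIII sites (GGCC) start at positions 30, 80, 86, 99, 109.
HaeIII cuts after base 2 of each site, so after positions 31, 81, 87, 100, 110.
Linear molecule, 5 cuts → 6 fragments:
  1–31 → 31 bp
  32–81 → 50 bp
  82–87 → 6 bp
  88–100 → 13 bp
  101–110 → 10 bp
  111–115 → 5 bp
Sorted largest to smallest: 50, 31, 13, 10, 6, 5 bp.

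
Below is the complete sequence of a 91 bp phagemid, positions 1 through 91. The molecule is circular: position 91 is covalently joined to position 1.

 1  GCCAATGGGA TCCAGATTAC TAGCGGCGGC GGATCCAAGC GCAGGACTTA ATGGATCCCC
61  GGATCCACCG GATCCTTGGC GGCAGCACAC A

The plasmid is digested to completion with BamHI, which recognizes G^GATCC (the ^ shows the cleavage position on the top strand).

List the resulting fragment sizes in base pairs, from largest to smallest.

BamHI sites (GGATCC) start at positions 8, 31, 53, 61, 70.
BamHI cuts after the first base of each site, so after positions 8, 31, 53, 61, 70.
Circular molecule, 5 cuts → 5 fragments:
  9–31 → 23 bp
  32–53 → 22 bp
  54–61 → 8 bp
  62–70 → 9 bp
  71–91 then 1–8 → 21 + 8 = 29 bp
Sorted largest to smallest: 29, 23, 22, 9, 8 bp.

29, 23, 22, 9, 8 bp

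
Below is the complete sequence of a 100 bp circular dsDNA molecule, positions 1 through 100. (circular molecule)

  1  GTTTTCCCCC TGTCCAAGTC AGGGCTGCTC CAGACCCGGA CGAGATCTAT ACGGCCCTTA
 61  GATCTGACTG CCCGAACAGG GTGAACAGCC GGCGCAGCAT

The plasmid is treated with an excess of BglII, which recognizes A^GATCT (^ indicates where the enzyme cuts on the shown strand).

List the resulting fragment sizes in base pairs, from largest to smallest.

83, 17 bp

BglII sites (AGATCT) start at positions 43, 60.
BglII cuts after the first base of each site, so after positions 43, 60.
Circular molecule, 2 cuts → 2 fragments:
  44–60 → 17 bp
  61–100 then 1–43 → 40 + 43 = 83 bp
Sorted largest to smallest: 83, 17 bp.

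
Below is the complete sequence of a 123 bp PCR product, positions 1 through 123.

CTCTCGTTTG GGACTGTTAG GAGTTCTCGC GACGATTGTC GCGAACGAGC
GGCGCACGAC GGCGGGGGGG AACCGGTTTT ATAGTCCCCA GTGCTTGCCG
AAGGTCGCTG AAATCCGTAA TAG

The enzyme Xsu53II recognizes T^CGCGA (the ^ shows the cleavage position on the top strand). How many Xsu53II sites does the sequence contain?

TCGCGA occurs starting at positions 27, 39.
Xsu53II cuts at 2 sites.

2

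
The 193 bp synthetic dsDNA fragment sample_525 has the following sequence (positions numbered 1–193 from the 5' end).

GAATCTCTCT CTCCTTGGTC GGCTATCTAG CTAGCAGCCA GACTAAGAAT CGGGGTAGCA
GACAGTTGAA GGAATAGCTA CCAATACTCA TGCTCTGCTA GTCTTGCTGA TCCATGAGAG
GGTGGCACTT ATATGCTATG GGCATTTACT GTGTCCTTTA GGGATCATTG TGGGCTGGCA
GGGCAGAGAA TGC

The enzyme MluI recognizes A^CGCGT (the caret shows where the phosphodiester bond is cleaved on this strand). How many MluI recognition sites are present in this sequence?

No occurrence of ACGCGT is present in the sequence.
MluI does not cut: 0 sites.

0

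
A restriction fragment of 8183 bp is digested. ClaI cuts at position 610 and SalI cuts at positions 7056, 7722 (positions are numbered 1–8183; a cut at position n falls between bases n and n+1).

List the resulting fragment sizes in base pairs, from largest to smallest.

6446, 666, 610, 461 bp

Combined cut positions (sorted): 610, 7056, 7722.
Linear molecule, 3 cuts → 4 fragments:
  610 − 0 = 610 bp
  7056 − 610 = 6446 bp
  7722 − 7056 = 666 bp
  8183 − 7722 = 461 bp
Sorted largest to smallest: 6446, 666, 610, 461 bp.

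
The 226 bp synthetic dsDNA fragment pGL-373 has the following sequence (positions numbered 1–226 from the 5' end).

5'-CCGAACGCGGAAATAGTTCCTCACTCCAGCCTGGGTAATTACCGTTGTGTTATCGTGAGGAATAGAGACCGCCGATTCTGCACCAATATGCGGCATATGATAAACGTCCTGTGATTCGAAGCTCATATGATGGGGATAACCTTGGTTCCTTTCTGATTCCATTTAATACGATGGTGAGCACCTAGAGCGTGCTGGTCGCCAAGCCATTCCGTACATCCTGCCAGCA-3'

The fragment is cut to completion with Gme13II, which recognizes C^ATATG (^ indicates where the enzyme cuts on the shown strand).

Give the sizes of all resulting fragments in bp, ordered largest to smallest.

Gme13II sites (CATATG) start at positions 94, 124.
Gme13II cuts after the first base of each site, so after positions 94, 124.
Linear molecule, 2 cuts → 3 fragments:
  1–94 → 94 bp
  95–124 → 30 bp
  125–226 → 102 bp
Sorted largest to smallest: 102, 94, 30 bp.

102, 94, 30 bp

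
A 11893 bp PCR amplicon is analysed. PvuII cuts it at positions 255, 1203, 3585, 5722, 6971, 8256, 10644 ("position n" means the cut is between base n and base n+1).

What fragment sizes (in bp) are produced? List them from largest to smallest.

Linear molecule, 7 cuts → 8 fragments:
  255 − 0 = 255 bp
  1203 − 255 = 948 bp
  3585 − 1203 = 2382 bp
  5722 − 3585 = 2137 bp
  6971 − 5722 = 1249 bp
  8256 − 6971 = 1285 bp
  10644 − 8256 = 2388 bp
  11893 − 10644 = 1249 bp
Sorted largest to smallest: 2388, 2382, 2137, 1285, 1249, 1249, 948, 255 bp.

2388, 2382, 2137, 1285, 1249, 1249, 948, 255 bp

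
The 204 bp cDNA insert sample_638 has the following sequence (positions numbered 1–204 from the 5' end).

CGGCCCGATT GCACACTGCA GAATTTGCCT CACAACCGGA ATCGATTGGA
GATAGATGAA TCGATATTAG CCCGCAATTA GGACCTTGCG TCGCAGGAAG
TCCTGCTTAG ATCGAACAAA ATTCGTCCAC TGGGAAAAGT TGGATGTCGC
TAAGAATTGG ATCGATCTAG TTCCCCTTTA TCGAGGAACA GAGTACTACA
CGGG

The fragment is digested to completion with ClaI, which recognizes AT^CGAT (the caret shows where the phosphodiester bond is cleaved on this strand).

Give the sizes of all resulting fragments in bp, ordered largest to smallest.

101, 42, 42, 19 bp

ClaI sites (ATCGAT) start at positions 41, 60, 161.
ClaI cuts after base 2 of each site, so after positions 42, 61, 162.
Linear molecule, 3 cuts → 4 fragments:
  1–42 → 42 bp
  43–61 → 19 bp
  62–162 → 101 bp
  163–204 → 42 bp
Sorted largest to smallest: 101, 42, 42, 19 bp.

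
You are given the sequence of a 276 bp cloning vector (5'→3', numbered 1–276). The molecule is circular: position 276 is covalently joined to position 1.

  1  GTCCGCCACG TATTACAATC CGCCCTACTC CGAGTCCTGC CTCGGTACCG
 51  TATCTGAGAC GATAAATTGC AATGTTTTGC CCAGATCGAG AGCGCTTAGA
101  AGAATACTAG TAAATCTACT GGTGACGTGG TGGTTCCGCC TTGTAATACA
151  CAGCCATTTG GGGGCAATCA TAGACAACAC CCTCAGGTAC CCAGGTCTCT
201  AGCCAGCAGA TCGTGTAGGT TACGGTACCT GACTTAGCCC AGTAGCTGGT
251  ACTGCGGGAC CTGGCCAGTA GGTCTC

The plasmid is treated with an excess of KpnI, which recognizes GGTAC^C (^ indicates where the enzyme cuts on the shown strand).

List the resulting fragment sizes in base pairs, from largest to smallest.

142, 96, 38 bp

KpnI sites (GGTACC) start at positions 44, 186, 224.
KpnI cuts after base 5 of each site (before the last base), so after positions 48, 190, 228.
Circular molecule, 3 cuts → 3 fragments:
  49–190 → 142 bp
  191–228 → 38 bp
  229–276 then 1–48 → 48 + 48 = 96 bp
Sorted largest to smallest: 142, 96, 38 bp.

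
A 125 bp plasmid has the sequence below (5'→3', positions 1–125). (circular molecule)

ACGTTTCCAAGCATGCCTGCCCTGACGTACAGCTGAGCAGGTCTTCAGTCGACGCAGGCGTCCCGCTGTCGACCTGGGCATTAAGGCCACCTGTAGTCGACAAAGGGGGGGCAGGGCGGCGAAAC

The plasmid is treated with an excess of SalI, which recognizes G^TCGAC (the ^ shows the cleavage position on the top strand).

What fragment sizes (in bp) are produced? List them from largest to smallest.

SalI sites (GTCGAC) start at positions 48, 68, 96.
SalI cuts after the first base of each site, so after positions 48, 68, 96.
Circular molecule, 3 cuts → 3 fragments:
  49–68 → 20 bp
  69–96 → 28 bp
  97–125 then 1–48 → 29 + 48 = 77 bp
Sorted largest to smallest: 77, 28, 20 bp.

77, 28, 20 bp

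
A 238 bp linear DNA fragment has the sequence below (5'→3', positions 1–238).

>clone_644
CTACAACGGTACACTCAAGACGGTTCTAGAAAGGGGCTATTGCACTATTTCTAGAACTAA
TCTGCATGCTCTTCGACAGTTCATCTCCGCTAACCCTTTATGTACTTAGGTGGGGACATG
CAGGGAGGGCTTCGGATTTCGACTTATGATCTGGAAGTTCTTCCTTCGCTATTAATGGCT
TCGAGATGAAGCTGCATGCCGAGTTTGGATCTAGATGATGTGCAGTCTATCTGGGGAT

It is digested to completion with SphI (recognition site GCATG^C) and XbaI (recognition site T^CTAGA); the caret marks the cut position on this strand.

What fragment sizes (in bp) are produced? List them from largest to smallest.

SphI sites (GCATGC) start at positions 64, 194.
SphI cuts after base 5 of each site (before the last base), so after positions 68, 198.
XbaI sites (TCTAGA) start at positions 25, 50, 210.
XbaI cuts after the first base of each site, so after positions 25, 50, 210.
Combined cut positions: 25, 50, 68, 198, 210.
Linear molecule, 5 cuts → 6 fragments:
  1–25 → 25 bp
  26–50 → 25 bp
  51–68 → 18 bp
  69–198 → 130 bp
  199–210 → 12 bp
  211–238 → 28 bp
Sorted largest to smallest: 130, 28, 25, 25, 18, 12 bp.

130, 28, 25, 25, 18, 12 bp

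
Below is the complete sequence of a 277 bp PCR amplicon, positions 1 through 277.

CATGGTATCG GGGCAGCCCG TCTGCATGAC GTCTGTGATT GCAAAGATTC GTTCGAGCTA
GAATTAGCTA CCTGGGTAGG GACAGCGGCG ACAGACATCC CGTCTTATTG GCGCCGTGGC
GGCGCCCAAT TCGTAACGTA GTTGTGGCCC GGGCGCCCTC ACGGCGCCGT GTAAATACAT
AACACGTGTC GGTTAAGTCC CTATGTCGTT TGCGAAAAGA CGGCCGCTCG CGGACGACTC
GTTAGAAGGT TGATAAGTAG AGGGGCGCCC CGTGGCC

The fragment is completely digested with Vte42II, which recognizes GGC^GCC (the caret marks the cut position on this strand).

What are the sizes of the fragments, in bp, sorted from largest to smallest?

Vte42II sites (GGCGCC) start at positions 110, 121, 152, 163, 264.
Vte42II cuts after base 3 of each site, so after positions 112, 123, 154, 165, 266.
Linear molecule, 5 cuts → 6 fragments:
  1–112 → 112 bp
  113–123 → 11 bp
  124–154 → 31 bp
  155–165 → 11 bp
  166–266 → 101 bp
  267–277 → 11 bp
Sorted largest to smallest: 112, 101, 31, 11, 11, 11 bp.

112, 101, 31, 11, 11, 11 bp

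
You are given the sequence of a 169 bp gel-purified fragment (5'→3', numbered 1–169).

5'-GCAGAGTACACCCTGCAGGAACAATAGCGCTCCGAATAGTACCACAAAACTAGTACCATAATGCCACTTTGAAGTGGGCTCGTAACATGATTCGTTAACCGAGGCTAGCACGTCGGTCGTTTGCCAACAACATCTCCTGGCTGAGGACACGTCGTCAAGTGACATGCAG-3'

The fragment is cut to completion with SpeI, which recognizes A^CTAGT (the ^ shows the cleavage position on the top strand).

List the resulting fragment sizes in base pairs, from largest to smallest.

The SpeI site (ACTAGT) starts at position 49.
SpeI cuts after the first base of each site, so after position 49.
Linear molecule, 1 cut → 2 fragments:
  1–49 → 49 bp
  50–169 → 120 bp
Sorted largest to smallest: 120, 49 bp.

120, 49 bp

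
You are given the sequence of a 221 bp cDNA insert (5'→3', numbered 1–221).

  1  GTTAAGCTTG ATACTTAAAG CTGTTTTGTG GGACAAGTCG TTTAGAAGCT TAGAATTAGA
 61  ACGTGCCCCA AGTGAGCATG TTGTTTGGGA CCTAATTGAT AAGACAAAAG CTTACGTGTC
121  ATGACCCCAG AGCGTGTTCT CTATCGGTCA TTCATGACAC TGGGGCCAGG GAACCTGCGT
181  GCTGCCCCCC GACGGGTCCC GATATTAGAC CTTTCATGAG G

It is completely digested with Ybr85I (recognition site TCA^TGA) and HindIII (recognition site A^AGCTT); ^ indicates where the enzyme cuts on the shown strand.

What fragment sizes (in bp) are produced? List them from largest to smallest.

Ybr85I sites (TCATGA) start at positions 119, 152, 214.
Ybr85I cuts after base 3 of each site, so after positions 121, 154, 216.
HindIII sites (AAGCTT) start at positions 4, 46, 108.
HindIII cuts after the first base of each site, so after positions 4, 46, 108.
Combined cut positions: 4, 46, 108, 121, 154, 216.
Linear molecule, 6 cuts → 7 fragments:
  1–4 → 4 bp
  5–46 → 42 bp
  47–108 → 62 bp
  109–121 → 13 bp
  122–154 → 33 bp
  155–216 → 62 bp
  217–221 → 5 bp
Sorted largest to smallest: 62, 62, 42, 33, 13, 5, 4 bp.

62, 62, 42, 33, 13, 5, 4 bp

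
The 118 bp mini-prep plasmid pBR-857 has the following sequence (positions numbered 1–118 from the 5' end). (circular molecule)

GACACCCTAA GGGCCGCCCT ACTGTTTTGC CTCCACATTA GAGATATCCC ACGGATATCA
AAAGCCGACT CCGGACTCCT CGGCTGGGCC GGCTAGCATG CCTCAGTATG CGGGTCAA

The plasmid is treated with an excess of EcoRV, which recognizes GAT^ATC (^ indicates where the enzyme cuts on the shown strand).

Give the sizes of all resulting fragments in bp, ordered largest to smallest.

107, 11 bp

EcoRV sites (GATATC) start at positions 43, 54.
EcoRV cuts after base 3 of each site, so after positions 45, 56.
Circular molecule, 2 cuts → 2 fragments:
  46–56 → 11 bp
  57–118 then 1–45 → 62 + 45 = 107 bp
Sorted largest to smallest: 107, 11 bp.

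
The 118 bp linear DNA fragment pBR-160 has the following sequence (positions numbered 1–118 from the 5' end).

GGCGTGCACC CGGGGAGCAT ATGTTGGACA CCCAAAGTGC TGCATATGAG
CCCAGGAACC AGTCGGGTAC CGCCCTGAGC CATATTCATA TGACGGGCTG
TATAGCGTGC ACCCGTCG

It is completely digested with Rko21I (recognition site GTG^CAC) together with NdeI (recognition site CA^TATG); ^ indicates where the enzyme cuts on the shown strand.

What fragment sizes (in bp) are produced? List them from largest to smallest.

44, 25, 21, 13, 9, 6 bp

Rko21I sites (GTGCAC) start at positions 4, 107.
Rko21I cuts after base 3 of each site, so after positions 6, 109.
NdeI sites (CATATG) start at positions 18, 43, 87.
NdeI cuts after base 2 of each site, so after positions 19, 44, 88.
Combined cut positions: 6, 19, 44, 88, 109.
Linear molecule, 5 cuts → 6 fragments:
  1–6 → 6 bp
  7–19 → 13 bp
  20–44 → 25 bp
  45–88 → 44 bp
  89–109 → 21 bp
  110–118 → 9 bp
Sorted largest to smallest: 44, 25, 21, 13, 9, 6 bp.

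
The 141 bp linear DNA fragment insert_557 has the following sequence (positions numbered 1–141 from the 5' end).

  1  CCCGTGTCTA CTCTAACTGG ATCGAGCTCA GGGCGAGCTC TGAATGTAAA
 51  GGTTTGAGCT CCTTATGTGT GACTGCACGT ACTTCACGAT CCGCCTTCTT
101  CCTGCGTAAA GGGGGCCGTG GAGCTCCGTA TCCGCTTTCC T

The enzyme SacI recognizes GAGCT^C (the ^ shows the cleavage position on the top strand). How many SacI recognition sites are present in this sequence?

4

GAGCTC occurs starting at positions 24, 35, 56, 121.
SacI cuts at 4 sites.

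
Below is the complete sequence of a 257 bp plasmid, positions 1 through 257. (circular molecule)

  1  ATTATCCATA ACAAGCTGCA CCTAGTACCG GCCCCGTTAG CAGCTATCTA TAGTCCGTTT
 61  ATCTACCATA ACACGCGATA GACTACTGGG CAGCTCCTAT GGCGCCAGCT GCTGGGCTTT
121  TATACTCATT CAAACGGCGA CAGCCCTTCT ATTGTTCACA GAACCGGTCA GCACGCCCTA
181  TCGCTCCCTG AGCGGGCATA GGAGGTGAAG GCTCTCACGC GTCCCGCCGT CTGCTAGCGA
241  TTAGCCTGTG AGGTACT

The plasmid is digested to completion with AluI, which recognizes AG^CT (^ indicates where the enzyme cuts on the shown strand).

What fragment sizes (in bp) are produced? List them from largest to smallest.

AluI sites (AGCT) start at positions 14, 42, 92, 107.
AluI cuts after base 2 of each site, so after positions 15, 43, 93, 108.
Circular molecule, 4 cuts → 4 fragments:
  16–43 → 28 bp
  44–93 → 50 bp
  94–108 → 15 bp
  109–257 then 1–15 → 149 + 15 = 164 bp
Sorted largest to smallest: 164, 50, 28, 15 bp.

164, 50, 28, 15 bp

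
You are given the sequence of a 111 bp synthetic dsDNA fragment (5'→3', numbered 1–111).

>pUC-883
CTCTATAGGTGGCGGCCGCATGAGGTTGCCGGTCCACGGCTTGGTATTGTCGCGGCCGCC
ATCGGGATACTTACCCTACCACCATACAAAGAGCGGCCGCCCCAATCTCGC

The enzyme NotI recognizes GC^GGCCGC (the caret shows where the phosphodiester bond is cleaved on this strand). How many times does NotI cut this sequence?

GCGGCCGC occurs starting at positions 12, 52, 93.
NotI cuts at 3 sites.

3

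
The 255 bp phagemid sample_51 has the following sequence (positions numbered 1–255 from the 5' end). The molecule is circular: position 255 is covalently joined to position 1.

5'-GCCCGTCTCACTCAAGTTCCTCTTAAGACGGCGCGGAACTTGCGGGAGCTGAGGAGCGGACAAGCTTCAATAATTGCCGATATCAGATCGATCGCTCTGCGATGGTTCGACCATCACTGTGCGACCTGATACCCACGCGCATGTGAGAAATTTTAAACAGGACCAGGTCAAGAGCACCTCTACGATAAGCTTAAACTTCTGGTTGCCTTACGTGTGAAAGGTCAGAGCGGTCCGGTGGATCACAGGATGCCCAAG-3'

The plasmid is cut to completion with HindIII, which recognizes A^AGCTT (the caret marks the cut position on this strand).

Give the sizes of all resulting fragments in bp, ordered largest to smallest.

130, 125 bp

HindIII sites (AAGCTT) start at positions 62, 187.
HindIII cuts after the first base of each site, so after positions 62, 187.
Circular molecule, 2 cuts → 2 fragments:
  63–187 → 125 bp
  188–255 then 1–62 → 68 + 62 = 130 bp
Sorted largest to smallest: 130, 125 bp.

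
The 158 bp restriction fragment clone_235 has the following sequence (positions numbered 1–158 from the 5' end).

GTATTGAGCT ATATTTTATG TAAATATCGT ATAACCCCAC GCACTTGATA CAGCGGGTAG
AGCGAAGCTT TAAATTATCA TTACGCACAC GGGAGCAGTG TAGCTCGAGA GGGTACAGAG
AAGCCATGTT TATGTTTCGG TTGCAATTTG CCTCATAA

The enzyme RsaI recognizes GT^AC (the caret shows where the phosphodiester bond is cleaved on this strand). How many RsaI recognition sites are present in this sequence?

1

GTAC occurs starting at position 113.
RsaI cuts at 1 site.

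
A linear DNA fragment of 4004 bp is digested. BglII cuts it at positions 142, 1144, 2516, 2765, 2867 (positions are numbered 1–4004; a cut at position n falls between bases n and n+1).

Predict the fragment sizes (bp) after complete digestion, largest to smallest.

Linear molecule, 5 cuts → 6 fragments:
  142 − 0 = 142 bp
  1144 − 142 = 1002 bp
  2516 − 1144 = 1372 bp
  2765 − 2516 = 249 bp
  2867 − 2765 = 102 bp
  4004 − 2867 = 1137 bp
Sorted largest to smallest: 1372, 1137, 1002, 249, 142, 102 bp.

1372, 1137, 1002, 249, 142, 102 bp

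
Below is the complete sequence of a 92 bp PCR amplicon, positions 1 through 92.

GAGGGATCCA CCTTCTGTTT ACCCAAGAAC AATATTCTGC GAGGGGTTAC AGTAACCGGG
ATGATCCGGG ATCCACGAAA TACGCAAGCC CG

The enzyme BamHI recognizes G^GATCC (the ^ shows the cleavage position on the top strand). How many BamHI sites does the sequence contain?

GGATCC occurs starting at positions 4, 69.
BamHI cuts at 2 sites.

2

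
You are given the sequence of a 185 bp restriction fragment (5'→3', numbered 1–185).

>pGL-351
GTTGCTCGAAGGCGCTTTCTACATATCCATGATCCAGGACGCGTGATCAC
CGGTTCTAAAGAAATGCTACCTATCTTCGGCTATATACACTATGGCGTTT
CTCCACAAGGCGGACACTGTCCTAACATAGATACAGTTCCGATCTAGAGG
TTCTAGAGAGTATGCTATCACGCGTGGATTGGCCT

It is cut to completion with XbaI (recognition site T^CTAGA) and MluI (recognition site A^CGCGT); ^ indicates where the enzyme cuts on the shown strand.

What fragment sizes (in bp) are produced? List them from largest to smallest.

104, 39, 18, 15, 9 bp

XbaI sites (TCTAGA) start at positions 143, 152.
XbaI cuts after the first base of each site, so after positions 143, 152.
MluI sites (ACGCGT) start at positions 39, 170.
MluI cuts after the first base of each site, so after positions 39, 170.
Combined cut positions: 39, 143, 152, 170.
Linear molecule, 4 cuts → 5 fragments:
  1–39 → 39 bp
  40–143 → 104 bp
  144–152 → 9 bp
  153–170 → 18 bp
  171–185 → 15 bp
Sorted largest to smallest: 104, 39, 18, 15, 9 bp.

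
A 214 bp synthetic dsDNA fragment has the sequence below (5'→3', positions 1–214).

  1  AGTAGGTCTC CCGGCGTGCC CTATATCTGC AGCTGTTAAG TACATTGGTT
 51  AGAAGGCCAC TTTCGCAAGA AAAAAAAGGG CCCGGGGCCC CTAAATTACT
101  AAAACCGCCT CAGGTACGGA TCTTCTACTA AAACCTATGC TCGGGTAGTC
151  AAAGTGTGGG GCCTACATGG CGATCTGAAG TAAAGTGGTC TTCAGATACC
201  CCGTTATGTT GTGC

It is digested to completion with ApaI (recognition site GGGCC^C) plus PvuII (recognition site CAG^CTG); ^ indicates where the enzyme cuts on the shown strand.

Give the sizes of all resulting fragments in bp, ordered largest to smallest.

125, 50, 32, 7 bp

ApaI sites (GGGCCC) start at positions 78, 85.
ApaI cuts after base 5 of each site (before the last base), so after positions 82, 89.
The PvuII site (CAGCTG) starts at position 30.
PvuII cuts after base 3 of each site, so after position 32.
Combined cut positions: 32, 82, 89.
Linear molecule, 3 cuts → 4 fragments:
  1–32 → 32 bp
  33–82 → 50 bp
  83–89 → 7 bp
  90–214 → 125 bp
Sorted largest to smallest: 125, 50, 32, 7 bp.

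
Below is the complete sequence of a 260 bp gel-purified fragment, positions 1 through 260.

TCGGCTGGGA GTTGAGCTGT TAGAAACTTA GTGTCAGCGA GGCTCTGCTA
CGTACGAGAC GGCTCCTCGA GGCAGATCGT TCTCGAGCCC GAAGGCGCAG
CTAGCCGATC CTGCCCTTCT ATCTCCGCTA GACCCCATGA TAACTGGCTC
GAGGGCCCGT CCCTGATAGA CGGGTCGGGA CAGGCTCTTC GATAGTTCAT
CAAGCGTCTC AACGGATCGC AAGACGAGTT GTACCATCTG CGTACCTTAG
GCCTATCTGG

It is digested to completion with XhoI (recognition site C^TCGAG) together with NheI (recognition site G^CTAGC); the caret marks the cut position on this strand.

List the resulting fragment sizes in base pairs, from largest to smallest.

112, 66, 48, 18, 16 bp

XhoI sites (CTCGAG) start at positions 66, 82, 148.
XhoI cuts after the first base of each site, so after positions 66, 82, 148.
The NheI site (GCTAGC) starts at position 100.
NheI cuts after the first base of each site, so after position 100.
Combined cut positions: 66, 82, 100, 148.
Linear molecule, 4 cuts → 5 fragments:
  1–66 → 66 bp
  67–82 → 16 bp
  83–100 → 18 bp
  101–148 → 48 bp
  149–260 → 112 bp
Sorted largest to smallest: 112, 66, 48, 18, 16 bp.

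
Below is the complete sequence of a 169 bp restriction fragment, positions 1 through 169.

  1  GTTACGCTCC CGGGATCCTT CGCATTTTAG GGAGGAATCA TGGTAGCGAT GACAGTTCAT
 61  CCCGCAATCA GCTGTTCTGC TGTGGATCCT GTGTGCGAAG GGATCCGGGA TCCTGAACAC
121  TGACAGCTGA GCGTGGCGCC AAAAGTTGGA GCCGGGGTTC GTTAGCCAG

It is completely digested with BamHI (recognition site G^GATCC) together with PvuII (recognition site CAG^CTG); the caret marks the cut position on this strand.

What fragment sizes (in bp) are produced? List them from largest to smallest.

58, 43, 18, 17, 13, 13, 7 bp

BamHI sites (GGATCC) start at positions 13, 84, 101, 108.
BamHI cuts after the first base of each site, so after positions 13, 84, 101, 108.
PvuII sites (CAGCTG) start at positions 69, 124.
PvuII cuts after base 3 of each site, so after positions 71, 126.
Combined cut positions: 13, 71, 84, 101, 108, 126.
Linear molecule, 6 cuts → 7 fragments:
  1–13 → 13 bp
  14–71 → 58 bp
  72–84 → 13 bp
  85–101 → 17 bp
  102–108 → 7 bp
  109–126 → 18 bp
  127–169 → 43 bp
Sorted largest to smallest: 58, 43, 18, 17, 13, 13, 7 bp.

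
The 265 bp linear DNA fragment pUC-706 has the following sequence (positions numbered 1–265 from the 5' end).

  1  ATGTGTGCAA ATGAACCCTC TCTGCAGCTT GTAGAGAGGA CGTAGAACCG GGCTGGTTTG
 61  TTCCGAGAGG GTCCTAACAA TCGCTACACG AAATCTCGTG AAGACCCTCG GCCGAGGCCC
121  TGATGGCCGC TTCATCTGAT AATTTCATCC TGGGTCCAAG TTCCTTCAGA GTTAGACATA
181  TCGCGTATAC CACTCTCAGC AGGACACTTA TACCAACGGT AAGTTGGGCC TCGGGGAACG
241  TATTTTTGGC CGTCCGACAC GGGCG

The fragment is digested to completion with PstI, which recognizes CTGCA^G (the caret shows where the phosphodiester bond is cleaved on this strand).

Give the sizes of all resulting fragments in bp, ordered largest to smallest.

The PstI site (CTGCAG) starts at position 22.
PstI cuts after base 5 of each site (before the last base), so after position 26.
Linear molecule, 1 cut → 2 fragments:
  1–26 → 26 bp
  27–265 → 239 bp
Sorted largest to smallest: 239, 26 bp.

239, 26 bp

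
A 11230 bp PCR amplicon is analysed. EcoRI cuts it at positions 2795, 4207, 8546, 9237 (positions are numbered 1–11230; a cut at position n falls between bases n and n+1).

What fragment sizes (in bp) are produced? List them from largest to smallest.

Linear molecule, 4 cuts → 5 fragments:
  2795 − 0 = 2795 bp
  4207 − 2795 = 1412 bp
  8546 − 4207 = 4339 bp
  9237 − 8546 = 691 bp
  11230 − 9237 = 1993 bp
Sorted largest to smallest: 4339, 2795, 1993, 1412, 691 bp.

4339, 2795, 1993, 1412, 691 bp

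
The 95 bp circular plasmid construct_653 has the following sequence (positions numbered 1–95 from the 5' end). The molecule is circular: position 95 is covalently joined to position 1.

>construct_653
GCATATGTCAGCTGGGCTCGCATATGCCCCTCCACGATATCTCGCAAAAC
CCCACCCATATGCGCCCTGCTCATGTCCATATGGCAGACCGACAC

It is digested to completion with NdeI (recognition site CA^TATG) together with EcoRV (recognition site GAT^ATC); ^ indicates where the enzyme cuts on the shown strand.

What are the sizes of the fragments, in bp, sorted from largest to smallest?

NdeI sites (CATATG) start at positions 2, 21, 57, 78.
NdeI cuts after base 2 of each site, so after positions 3, 22, 58, 79.
The EcoRV site (GATATC) starts at position 36.
EcoRV cuts after base 3 of each site, so after position 38.
Combined cut positions: 3, 22, 38, 58, 79.
Circular molecule, 5 cuts → 5 fragments:
  4–22 → 19 bp
  23–38 → 16 bp
  39–58 → 20 bp
  59–79 → 21 bp
  80–95 then 1–3 → 16 + 3 = 19 bp
Sorted largest to smallest: 21, 20, 19, 19, 16 bp.

21, 20, 19, 19, 16 bp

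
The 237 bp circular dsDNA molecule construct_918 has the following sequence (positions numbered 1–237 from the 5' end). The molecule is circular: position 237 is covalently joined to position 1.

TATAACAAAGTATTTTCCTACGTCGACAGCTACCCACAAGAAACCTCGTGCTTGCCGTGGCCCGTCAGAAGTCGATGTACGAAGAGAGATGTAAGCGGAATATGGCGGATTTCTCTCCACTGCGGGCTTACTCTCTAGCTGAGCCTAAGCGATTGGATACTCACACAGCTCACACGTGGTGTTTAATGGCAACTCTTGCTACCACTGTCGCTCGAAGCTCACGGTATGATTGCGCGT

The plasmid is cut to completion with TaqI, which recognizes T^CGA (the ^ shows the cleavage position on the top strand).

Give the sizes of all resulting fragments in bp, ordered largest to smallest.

140, 49, 48 bp

TaqI sites (TCGA) start at positions 23, 72, 212.
TaqI cuts after the first base of each site, so after positions 23, 72, 212.
Circular molecule, 3 cuts → 3 fragments:
  24–72 → 49 bp
  73–212 → 140 bp
  213–237 then 1–23 → 25 + 23 = 48 bp
Sorted largest to smallest: 140, 49, 48 bp.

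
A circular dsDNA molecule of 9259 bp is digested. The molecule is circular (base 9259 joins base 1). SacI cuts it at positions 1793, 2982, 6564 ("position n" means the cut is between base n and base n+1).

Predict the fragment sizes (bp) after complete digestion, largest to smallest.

Circular molecule, 3 cuts → 3 fragments:
  2982 − 1793 = 1189 bp
  6564 − 2982 = 3582 bp
  wrap: 9259 − 6564 + 1793 = 4488 bp
Sorted largest to smallest: 4488, 3582, 1189 bp.

4488, 3582, 1189 bp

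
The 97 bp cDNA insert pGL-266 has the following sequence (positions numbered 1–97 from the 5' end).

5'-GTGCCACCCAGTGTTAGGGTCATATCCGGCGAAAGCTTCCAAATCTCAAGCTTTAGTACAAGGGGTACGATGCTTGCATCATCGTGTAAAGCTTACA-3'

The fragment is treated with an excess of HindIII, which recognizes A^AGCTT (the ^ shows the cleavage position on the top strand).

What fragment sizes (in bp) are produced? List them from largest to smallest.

41, 33, 15, 8 bp

HindIII sites (AAGCTT) start at positions 33, 48, 89.
HindIII cuts after the first base of each site, so after positions 33, 48, 89.
Linear molecule, 3 cuts → 4 fragments:
  1–33 → 33 bp
  34–48 → 15 bp
  49–89 → 41 bp
  90–97 → 8 bp
Sorted largest to smallest: 41, 33, 15, 8 bp.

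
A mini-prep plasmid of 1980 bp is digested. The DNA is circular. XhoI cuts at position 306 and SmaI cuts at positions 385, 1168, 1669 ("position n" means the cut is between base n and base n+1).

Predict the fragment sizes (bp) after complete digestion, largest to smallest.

783, 617, 501, 79 bp

Combined cut positions (sorted): 306, 385, 1168, 1669.
Circular molecule, 4 cuts → 4 fragments:
  385 − 306 = 79 bp
  1168 − 385 = 783 bp
  1669 − 1168 = 501 bp
  wrap: 1980 − 1669 + 306 = 617 bp
Sorted largest to smallest: 783, 617, 501, 79 bp.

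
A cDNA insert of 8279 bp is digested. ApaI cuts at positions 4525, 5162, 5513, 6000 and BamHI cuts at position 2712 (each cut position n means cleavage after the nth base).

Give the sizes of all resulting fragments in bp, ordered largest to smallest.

Combined cut positions (sorted): 2712, 4525, 5162, 5513, 6000.
Linear molecule, 5 cuts → 6 fragments:
  2712 − 0 = 2712 bp
  4525 − 2712 = 1813 bp
  5162 − 4525 = 637 bp
  5513 − 5162 = 351 bp
  6000 − 5513 = 487 bp
  8279 − 6000 = 2279 bp
Sorted largest to smallest: 2712, 2279, 1813, 637, 487, 351 bp.

2712, 2279, 1813, 637, 487, 351 bp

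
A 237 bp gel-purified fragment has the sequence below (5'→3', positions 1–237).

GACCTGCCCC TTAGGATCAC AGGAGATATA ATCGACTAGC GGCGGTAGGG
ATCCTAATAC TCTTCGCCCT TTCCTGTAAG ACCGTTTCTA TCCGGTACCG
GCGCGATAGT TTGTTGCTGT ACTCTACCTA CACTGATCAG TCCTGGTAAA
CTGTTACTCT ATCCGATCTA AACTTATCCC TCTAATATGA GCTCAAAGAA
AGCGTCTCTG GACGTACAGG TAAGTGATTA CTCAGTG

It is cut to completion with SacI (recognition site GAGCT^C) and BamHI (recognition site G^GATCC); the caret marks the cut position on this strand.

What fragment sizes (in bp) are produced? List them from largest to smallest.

The SacI site (GAGCTC) starts at position 189.
SacI cuts after base 5 of each site (before the last base), so after position 193.
The BamHI site (GGATCC) starts at position 49.
BamHI cuts after the first base of each site, so after position 49.
Combined cut positions: 49, 193.
Linear molecule, 2 cuts → 3 fragments:
  1–49 → 49 bp
  50–193 → 144 bp
  194–237 → 44 bp
Sorted largest to smallest: 144, 49, 44 bp.

144, 49, 44 bp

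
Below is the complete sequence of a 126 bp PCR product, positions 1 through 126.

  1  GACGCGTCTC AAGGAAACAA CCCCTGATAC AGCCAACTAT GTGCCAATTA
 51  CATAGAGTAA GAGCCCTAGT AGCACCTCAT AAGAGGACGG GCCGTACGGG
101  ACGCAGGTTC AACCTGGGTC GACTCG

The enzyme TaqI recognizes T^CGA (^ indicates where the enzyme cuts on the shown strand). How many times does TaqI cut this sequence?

1

TCGA occurs starting at position 119.
TaqI cuts at 1 site.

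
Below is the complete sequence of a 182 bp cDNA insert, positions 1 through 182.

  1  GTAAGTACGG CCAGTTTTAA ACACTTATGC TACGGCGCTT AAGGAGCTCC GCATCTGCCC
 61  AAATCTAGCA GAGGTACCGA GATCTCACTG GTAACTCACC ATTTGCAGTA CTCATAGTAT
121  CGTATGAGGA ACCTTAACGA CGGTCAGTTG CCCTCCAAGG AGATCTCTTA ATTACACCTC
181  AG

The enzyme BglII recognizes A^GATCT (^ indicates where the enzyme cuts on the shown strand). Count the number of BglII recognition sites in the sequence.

AGATCT occurs starting at positions 80, 161.
BglII cuts at 2 sites.

2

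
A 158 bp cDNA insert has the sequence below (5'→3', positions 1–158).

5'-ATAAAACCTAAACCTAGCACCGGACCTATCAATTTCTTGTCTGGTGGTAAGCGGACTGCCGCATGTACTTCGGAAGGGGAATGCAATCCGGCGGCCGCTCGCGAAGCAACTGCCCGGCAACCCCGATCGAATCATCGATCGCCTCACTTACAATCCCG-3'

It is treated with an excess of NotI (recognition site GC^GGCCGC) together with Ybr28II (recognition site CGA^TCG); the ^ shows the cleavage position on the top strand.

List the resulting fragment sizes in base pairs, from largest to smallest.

92, 34, 20, 12 bp

The NotI site (GCGGCCGC) starts at position 91.
NotI cuts after base 2 of each site, so after position 92.
Ybr28II sites (CGATCG) start at positions 124, 136.
Ybr28II cuts after base 3 of each site, so after positions 126, 138.
Combined cut positions: 92, 126, 138.
Linear molecule, 3 cuts → 4 fragments:
  1–92 → 92 bp
  93–126 → 34 bp
  127–138 → 12 bp
  139–158 → 20 bp
Sorted largest to smallest: 92, 34, 20, 12 bp.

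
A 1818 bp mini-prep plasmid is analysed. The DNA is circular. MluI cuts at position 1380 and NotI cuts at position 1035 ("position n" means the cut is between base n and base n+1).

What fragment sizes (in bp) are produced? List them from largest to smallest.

1473, 345 bp

Combined cut positions (sorted): 1035, 1380.
Circular molecule, 2 cuts → 2 fragments:
  1380 − 1035 = 345 bp
  wrap: 1818 − 1380 + 1035 = 1473 bp
Sorted largest to smallest: 1473, 345 bp.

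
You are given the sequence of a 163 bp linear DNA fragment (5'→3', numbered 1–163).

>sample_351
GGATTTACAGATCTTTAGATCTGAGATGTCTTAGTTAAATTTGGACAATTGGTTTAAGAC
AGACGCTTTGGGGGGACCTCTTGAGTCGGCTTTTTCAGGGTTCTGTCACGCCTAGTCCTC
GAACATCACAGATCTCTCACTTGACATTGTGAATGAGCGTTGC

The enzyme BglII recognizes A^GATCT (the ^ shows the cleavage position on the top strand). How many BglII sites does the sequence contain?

AGATCT occurs starting at positions 9, 17, 130.
BglII cuts at 3 sites.

3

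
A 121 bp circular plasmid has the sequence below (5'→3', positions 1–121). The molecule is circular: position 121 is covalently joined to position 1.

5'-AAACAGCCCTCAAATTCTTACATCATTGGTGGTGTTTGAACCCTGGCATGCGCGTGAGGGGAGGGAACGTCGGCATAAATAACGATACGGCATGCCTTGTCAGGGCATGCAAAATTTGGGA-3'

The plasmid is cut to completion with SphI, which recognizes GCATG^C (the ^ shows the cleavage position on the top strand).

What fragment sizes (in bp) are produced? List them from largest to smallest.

62, 44, 15 bp

SphI sites (GCATGC) start at positions 46, 90, 105.
SphI cuts after base 5 of each site (before the last base), so after positions 50, 94, 109.
Circular molecule, 3 cuts → 3 fragments:
  51–94 → 44 bp
  95–109 → 15 bp
  110–121 then 1–50 → 12 + 50 = 62 bp
Sorted largest to smallest: 62, 44, 15 bp.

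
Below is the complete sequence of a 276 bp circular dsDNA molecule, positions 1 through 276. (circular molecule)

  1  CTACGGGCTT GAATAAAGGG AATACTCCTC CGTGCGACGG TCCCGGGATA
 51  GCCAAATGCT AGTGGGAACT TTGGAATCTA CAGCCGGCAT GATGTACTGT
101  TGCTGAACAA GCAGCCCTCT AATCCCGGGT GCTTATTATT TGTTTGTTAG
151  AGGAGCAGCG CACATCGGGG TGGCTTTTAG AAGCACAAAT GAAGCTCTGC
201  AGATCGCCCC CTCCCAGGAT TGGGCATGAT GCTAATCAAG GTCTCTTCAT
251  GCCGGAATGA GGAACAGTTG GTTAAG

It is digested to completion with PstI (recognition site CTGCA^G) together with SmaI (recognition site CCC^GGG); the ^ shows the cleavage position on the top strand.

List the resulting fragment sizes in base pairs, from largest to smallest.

The PstI site (CTGCAG) starts at position 197.
PstI cuts after base 5 of each site (before the last base), so after position 201.
SmaI sites (CCCGGG) start at positions 42, 124.
SmaI cuts after base 3 of each site, so after positions 44, 126.
Combined cut positions: 44, 126, 201.
Circular molecule, 3 cuts → 3 fragments:
  45–126 → 82 bp
  127–201 → 75 bp
  202–276 then 1–44 → 75 + 44 = 119 bp
Sorted largest to smallest: 119, 82, 75 bp.

119, 82, 75 bp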